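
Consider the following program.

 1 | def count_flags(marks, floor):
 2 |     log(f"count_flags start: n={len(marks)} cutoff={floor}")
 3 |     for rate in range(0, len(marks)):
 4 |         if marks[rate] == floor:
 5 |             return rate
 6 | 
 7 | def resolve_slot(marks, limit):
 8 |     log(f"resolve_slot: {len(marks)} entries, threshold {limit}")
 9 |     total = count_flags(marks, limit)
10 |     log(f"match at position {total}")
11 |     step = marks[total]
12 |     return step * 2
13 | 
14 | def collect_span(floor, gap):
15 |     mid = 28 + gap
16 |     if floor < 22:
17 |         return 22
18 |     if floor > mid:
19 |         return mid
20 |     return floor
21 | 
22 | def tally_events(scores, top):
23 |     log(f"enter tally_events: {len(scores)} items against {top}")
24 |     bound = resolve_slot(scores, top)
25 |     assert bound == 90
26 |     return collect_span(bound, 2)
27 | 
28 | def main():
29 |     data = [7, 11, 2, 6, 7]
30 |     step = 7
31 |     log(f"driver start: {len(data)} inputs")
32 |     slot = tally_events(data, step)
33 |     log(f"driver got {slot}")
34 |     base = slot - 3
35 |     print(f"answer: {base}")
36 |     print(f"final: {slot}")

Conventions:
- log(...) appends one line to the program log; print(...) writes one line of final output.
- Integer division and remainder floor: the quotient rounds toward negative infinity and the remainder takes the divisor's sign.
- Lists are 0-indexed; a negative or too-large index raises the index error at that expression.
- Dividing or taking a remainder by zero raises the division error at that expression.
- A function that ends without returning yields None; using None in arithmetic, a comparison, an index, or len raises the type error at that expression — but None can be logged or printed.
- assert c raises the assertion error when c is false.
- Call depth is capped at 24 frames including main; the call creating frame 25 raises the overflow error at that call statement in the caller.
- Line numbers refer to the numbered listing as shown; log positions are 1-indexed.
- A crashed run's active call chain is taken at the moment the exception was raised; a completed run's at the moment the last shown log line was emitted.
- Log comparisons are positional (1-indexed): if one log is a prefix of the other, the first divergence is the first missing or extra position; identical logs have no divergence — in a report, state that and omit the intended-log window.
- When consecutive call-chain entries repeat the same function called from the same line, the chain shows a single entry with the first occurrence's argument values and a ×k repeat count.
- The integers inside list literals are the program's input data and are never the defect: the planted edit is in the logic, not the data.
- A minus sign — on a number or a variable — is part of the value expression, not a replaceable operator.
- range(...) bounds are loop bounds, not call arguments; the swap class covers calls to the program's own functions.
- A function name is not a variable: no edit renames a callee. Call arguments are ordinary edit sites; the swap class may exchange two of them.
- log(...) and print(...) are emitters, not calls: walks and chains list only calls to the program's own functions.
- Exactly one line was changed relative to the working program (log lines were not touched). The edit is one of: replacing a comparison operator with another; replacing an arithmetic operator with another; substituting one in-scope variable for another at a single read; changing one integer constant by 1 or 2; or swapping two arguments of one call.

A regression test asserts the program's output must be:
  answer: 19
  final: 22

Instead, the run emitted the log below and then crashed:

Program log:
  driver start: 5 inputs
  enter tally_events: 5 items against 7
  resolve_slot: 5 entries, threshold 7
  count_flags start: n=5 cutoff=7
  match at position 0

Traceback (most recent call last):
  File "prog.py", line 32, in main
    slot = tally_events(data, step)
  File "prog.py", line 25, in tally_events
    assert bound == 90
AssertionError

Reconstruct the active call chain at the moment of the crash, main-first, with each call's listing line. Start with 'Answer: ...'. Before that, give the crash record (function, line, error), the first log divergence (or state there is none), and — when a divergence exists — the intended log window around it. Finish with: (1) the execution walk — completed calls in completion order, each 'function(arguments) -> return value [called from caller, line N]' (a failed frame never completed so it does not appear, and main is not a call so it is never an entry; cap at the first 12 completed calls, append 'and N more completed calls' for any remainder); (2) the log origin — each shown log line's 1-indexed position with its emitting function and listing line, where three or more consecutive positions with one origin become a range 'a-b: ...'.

Answer: main -> tally_events (called at line 32).
Key observation: After 5 matching log lines the faulty run goes silent, while the working version continues with 'driver got 22'.
Crash: tally_events, line 25, AssertionError.
First divergence: position 6; the shown log stops at 5 lines while the working version next logs 'driver got 22'.
Intended log window:
  4: count_flags start: n=5 cutoff=7
  5: match at position 0
  6: driver got 22
Execution walk:
  count_flags([7, 11, 2, 6, 7], 7) -> 0  [called from resolve_slot, line 9]
  resolve_slot([7, 11, 2, 6, 7], 7) -> 14  [called from tally_events, line 24]
Log origin:
  1: logged in main at line 31
  2: logged in tally_events at line 23
  3: logged in resolve_slot at line 8
  4: logged in count_flags at line 2
  5: logged in resolve_slot at line 10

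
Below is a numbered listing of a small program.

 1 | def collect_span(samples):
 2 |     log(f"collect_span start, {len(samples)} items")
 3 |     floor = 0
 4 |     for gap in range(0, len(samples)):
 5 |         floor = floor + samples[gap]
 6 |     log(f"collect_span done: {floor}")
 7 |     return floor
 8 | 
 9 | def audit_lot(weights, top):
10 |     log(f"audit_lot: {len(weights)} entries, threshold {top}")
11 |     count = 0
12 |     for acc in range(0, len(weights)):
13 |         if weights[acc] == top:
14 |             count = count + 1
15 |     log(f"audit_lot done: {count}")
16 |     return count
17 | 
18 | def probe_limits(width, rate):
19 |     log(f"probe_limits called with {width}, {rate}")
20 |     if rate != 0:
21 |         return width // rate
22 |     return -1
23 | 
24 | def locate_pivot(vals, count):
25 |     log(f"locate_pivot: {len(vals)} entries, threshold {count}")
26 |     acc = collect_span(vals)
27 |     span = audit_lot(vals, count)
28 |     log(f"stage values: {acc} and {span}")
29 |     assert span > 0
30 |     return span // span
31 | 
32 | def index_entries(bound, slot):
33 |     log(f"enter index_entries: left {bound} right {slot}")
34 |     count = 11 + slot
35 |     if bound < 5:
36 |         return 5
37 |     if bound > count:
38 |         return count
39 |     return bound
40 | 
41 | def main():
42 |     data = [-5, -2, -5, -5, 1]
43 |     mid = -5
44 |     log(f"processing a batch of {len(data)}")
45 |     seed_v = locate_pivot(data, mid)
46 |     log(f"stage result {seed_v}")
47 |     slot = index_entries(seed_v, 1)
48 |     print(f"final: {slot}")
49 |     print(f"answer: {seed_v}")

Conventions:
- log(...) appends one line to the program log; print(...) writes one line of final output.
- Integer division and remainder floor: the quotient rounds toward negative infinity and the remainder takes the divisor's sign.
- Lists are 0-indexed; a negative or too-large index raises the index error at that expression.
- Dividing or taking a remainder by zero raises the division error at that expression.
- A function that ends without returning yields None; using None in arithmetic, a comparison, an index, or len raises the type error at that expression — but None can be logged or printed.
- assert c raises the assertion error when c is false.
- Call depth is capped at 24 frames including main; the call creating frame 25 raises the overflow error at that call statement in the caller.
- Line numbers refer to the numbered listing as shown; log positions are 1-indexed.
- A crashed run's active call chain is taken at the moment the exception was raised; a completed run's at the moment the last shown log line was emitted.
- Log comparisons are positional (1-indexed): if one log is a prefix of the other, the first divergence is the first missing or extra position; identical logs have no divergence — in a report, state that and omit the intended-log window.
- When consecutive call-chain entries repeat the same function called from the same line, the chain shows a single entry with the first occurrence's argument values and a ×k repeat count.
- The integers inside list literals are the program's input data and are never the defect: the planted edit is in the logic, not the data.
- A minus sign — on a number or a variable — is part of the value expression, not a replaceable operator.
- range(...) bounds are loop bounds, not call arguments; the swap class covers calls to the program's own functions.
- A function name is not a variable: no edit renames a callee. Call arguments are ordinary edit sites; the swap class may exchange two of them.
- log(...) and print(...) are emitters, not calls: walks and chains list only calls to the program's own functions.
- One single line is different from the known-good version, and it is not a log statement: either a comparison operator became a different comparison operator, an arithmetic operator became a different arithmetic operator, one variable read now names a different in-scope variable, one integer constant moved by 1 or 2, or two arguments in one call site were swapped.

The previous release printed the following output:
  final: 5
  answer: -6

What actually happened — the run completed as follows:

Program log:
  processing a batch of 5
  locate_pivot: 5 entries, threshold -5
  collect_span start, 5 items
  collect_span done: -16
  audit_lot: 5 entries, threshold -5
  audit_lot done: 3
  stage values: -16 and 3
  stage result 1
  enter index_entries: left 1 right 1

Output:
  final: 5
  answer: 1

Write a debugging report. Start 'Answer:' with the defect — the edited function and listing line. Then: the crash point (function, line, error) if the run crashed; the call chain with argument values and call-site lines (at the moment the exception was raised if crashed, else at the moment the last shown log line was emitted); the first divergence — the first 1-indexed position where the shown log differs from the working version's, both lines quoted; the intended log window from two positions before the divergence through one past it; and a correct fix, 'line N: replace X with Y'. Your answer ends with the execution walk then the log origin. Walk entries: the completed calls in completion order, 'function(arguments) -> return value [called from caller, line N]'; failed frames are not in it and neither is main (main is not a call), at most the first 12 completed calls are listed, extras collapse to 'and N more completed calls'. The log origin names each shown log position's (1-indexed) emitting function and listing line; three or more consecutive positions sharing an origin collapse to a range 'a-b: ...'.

Answer: the defect is in locate_pivot at line 30.
Key observation: Position 8 is the first bad log line: 'stage result 1' should read 'stage result -6'.
Call chain: main -> index_entries(1, 1) (called at line 47).
First divergence: position 8; shown 'stage result 1' vs intended 'stage result -6'.
Intended log window:
  6: audit_lot done: 3
  7: stage values: -16 and 3
  8: stage result -6
  9: enter index_entries: left -6 right 1
Execution walk:
  collect_span([-5, -2, -5, -5, 1]) -> -16  [called from locate_pivot, line 26]
  audit_lot([-5, -2, -5, -5, 1], -5) -> 3  [called from locate_pivot, line 27]
  locate_pivot([-5, -2, -5, -5, 1], -5) -> 1  [called from main, line 45]
  index_entries(1, 1) -> 5  [called from main, line 47]
Log origins:
  1 — main, line 44
  2 — locate_pivot, line 25
  3 — collect_span, line 2
  4 — collect_span, line 6
  5 — audit_lot, line 10
  6 — audit_lot, line 15
  7 — locate_pivot, line 28
  8 — main, line 46
  9 — index_entries, line 33
A correct fix: line 30: replace `span // span` with `acc // span`.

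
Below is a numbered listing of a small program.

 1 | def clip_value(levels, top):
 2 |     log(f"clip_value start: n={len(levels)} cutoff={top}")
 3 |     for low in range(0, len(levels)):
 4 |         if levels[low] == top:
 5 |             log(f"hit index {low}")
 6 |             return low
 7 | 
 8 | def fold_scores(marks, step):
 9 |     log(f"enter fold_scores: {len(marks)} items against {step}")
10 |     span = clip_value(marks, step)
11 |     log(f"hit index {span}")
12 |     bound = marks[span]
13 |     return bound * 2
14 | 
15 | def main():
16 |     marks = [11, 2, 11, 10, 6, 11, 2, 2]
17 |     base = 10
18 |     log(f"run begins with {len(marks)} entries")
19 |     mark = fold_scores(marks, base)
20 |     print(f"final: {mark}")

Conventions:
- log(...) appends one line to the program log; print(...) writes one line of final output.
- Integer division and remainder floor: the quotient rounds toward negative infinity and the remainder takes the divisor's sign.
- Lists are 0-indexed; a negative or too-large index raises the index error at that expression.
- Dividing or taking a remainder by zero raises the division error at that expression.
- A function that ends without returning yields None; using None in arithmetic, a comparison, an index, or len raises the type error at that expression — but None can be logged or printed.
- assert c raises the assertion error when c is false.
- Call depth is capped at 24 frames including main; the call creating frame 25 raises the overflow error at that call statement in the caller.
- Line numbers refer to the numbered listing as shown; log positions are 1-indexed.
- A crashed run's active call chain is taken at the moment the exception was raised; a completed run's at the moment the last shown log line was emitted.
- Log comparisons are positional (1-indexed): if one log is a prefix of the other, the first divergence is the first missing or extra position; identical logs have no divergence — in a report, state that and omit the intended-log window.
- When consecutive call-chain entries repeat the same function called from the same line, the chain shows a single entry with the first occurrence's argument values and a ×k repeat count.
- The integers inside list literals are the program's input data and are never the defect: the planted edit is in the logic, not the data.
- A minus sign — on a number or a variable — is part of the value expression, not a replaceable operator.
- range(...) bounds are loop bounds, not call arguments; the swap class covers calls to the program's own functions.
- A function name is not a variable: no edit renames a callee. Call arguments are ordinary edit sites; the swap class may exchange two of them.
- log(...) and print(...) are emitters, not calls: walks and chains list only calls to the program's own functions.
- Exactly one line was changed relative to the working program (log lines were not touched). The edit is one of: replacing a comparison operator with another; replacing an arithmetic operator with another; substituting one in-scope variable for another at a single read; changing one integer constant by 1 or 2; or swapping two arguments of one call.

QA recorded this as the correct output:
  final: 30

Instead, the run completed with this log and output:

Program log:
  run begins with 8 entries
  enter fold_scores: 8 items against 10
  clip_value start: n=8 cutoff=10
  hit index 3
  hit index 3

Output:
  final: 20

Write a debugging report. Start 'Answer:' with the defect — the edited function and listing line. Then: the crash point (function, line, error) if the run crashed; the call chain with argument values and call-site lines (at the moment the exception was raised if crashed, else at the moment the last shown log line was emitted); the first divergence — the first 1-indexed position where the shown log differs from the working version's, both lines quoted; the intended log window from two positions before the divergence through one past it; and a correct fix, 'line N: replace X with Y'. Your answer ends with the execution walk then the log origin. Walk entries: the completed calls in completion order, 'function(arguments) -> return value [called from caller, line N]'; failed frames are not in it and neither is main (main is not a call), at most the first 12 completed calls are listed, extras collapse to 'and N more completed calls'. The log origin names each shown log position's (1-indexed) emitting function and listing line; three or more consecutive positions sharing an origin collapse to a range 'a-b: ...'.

Answer: the defect is in fold_scores at line 13.
The tell: No log line changed; the fault shows up purely in the output.
Call chain: main -> fold_scores([11, 2, 11, 10, 6, 11, 2, 2], 10) (called at line 19).
First divergence: there is none — every log position agrees.
Execution walk:
  clip_value([11, 2, 11, 10, 6, 11, 2, 2], 10) -> 3  [called from fold_scores, line 10]
  fold_scores([11, 2, 11, 10, 6, 11, 2, 2], 10) -> 20  [called from main, line 19]
Log origin:
  1: logged in main at line 18
  2: logged in fold_scores at line 9
  3: logged in clip_value at line 2
  4: logged in clip_value at line 5
  5: logged in fold_scores at line 11
A correct fix: line 13: replace `2` with `3`.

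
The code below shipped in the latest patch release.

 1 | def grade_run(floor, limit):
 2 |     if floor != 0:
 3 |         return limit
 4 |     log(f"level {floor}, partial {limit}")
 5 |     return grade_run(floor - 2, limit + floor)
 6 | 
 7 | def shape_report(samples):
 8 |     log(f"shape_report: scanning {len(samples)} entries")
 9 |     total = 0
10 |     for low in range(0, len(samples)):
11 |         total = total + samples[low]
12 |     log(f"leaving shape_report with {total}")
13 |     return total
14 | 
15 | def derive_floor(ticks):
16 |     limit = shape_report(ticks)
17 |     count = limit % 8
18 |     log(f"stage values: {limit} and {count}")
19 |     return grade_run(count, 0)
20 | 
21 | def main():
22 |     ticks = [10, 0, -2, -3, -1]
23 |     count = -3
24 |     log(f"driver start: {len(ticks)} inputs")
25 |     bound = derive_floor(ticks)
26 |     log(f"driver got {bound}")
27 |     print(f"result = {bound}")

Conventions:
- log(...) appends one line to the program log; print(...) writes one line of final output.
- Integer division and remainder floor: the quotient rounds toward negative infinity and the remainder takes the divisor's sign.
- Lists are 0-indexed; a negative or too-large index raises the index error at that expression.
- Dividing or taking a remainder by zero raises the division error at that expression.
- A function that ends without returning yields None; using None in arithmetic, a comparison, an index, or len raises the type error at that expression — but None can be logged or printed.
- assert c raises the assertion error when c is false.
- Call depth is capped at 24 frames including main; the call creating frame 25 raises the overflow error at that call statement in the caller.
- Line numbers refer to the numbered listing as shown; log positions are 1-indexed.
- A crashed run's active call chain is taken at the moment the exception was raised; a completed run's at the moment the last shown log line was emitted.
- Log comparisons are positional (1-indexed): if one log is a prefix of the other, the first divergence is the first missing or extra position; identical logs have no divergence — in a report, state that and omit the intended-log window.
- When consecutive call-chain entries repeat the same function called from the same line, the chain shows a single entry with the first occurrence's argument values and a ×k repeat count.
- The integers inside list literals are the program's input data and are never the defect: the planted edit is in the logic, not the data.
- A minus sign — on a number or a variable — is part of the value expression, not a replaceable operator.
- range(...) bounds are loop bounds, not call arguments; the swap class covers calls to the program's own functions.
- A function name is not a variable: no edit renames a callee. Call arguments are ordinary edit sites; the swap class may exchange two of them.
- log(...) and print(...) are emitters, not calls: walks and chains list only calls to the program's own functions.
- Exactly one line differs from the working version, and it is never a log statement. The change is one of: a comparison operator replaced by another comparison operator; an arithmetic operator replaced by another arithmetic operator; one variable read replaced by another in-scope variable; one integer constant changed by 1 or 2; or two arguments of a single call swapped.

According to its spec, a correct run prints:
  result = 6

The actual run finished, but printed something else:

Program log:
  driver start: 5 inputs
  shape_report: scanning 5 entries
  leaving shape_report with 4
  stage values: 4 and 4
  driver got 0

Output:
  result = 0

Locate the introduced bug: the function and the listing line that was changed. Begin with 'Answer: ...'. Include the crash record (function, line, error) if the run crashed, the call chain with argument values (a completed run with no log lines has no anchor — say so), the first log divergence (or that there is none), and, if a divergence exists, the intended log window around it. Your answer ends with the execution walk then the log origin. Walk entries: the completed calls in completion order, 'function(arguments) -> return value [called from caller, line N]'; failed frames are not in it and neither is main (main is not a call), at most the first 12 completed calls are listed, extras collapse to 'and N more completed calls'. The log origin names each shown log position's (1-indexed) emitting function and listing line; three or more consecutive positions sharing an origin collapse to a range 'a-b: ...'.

Answer: the defect is in grade_run at line 2.
Key observation: The log first diverges at position 5: the faulty run prints 'driver got 0' where the working version prints 'level 4, partial 0'.
Call chain: main.
First divergence: position 5 — shown 'driver got 0', intended 'level 4, partial 0'.
Intended log window:
  3: leaving shape_report with 4
  4: stage values: 4 and 4
  5: level 4, partial 0
  6: level 2, partial 4
Execution walk:
  shape_report([10, 0, -2, -3, -1]) -> 4  [called from derive_floor, line 16]
  grade_run(4, 0) -> 0  [called from derive_floor, line 19]
  derive_floor([10, 0, -2, -3, -1]) -> 0  [called from main, line 25]
Log line origins:
  1: from main, line 24
  2: from shape_report, line 8
  3: from shape_report, line 12
  4: from derive_floor, line 18
  5: from main, line 26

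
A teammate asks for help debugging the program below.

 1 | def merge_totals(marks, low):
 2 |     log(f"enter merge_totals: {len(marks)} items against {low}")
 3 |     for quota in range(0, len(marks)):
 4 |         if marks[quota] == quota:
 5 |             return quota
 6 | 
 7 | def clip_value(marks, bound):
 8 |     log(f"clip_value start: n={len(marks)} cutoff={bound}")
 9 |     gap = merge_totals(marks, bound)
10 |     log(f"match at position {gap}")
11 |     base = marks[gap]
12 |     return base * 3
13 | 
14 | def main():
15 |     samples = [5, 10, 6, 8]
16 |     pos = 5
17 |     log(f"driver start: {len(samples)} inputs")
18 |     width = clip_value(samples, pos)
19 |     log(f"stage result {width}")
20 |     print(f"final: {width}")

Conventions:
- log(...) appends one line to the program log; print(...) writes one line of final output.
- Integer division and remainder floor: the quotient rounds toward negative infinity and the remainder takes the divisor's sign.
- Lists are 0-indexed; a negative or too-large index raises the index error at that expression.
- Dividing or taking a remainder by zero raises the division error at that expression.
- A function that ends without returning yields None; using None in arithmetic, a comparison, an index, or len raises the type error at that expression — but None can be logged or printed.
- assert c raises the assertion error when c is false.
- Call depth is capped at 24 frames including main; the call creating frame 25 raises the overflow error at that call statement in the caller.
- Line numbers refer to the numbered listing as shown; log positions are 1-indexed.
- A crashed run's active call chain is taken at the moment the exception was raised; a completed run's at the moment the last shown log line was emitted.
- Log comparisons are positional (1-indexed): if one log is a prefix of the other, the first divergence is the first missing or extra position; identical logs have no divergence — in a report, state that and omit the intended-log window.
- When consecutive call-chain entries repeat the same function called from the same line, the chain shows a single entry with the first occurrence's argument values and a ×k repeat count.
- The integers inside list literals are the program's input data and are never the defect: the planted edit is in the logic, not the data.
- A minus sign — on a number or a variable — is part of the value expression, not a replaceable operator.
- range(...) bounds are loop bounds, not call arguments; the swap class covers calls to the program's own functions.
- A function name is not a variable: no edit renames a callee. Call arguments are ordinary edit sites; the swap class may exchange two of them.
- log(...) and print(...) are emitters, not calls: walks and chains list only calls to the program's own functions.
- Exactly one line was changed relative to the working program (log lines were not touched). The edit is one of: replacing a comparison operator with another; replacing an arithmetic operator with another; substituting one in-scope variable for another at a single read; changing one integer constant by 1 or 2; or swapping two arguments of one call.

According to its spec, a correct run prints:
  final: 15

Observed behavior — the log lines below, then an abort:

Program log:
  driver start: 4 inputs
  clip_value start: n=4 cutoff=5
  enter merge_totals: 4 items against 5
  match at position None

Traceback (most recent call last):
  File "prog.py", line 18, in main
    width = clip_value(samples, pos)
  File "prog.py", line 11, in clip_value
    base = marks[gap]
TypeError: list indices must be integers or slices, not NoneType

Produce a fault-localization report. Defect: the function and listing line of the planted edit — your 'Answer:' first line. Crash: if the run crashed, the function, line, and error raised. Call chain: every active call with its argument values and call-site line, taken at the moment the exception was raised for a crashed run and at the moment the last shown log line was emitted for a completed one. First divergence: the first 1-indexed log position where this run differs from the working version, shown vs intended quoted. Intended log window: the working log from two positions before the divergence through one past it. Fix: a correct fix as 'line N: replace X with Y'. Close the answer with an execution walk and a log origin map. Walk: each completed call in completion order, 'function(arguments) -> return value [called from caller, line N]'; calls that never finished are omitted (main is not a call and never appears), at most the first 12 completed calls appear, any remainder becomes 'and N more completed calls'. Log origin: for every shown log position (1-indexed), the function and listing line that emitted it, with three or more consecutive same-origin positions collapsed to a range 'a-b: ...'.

Answer: the defect is in merge_totals at line 4.
Key observation: Everything matches until log position 4, which reads 'match at position None' in place of 'match at position 0'.
Crash: clip_value, line 11, TypeError.
Call chain: main -> clip_value([5, 10, 6, 8], 5) (called at line 18).
First divergence: position 4 — the shown line 'match at position None' should read 'match at position 0'.
Intended log window:
  2: clip_value start: n=4 cutoff=5
  3: enter merge_totals: 4 items against 5
  4: match at position 0
  5: stage result 15
Execution walk:
  merge_totals([5, 10, 6, 8], 5) -> None  [called from clip_value, line 9]
Origin of each log line:
  1: from main, line 17
  2: from clip_value, line 8
  3: from merge_totals, line 2
  4: from clip_value, line 10
A correct fix: line 4: replace `marks[quota] == quota` with `marks[quota] == low`.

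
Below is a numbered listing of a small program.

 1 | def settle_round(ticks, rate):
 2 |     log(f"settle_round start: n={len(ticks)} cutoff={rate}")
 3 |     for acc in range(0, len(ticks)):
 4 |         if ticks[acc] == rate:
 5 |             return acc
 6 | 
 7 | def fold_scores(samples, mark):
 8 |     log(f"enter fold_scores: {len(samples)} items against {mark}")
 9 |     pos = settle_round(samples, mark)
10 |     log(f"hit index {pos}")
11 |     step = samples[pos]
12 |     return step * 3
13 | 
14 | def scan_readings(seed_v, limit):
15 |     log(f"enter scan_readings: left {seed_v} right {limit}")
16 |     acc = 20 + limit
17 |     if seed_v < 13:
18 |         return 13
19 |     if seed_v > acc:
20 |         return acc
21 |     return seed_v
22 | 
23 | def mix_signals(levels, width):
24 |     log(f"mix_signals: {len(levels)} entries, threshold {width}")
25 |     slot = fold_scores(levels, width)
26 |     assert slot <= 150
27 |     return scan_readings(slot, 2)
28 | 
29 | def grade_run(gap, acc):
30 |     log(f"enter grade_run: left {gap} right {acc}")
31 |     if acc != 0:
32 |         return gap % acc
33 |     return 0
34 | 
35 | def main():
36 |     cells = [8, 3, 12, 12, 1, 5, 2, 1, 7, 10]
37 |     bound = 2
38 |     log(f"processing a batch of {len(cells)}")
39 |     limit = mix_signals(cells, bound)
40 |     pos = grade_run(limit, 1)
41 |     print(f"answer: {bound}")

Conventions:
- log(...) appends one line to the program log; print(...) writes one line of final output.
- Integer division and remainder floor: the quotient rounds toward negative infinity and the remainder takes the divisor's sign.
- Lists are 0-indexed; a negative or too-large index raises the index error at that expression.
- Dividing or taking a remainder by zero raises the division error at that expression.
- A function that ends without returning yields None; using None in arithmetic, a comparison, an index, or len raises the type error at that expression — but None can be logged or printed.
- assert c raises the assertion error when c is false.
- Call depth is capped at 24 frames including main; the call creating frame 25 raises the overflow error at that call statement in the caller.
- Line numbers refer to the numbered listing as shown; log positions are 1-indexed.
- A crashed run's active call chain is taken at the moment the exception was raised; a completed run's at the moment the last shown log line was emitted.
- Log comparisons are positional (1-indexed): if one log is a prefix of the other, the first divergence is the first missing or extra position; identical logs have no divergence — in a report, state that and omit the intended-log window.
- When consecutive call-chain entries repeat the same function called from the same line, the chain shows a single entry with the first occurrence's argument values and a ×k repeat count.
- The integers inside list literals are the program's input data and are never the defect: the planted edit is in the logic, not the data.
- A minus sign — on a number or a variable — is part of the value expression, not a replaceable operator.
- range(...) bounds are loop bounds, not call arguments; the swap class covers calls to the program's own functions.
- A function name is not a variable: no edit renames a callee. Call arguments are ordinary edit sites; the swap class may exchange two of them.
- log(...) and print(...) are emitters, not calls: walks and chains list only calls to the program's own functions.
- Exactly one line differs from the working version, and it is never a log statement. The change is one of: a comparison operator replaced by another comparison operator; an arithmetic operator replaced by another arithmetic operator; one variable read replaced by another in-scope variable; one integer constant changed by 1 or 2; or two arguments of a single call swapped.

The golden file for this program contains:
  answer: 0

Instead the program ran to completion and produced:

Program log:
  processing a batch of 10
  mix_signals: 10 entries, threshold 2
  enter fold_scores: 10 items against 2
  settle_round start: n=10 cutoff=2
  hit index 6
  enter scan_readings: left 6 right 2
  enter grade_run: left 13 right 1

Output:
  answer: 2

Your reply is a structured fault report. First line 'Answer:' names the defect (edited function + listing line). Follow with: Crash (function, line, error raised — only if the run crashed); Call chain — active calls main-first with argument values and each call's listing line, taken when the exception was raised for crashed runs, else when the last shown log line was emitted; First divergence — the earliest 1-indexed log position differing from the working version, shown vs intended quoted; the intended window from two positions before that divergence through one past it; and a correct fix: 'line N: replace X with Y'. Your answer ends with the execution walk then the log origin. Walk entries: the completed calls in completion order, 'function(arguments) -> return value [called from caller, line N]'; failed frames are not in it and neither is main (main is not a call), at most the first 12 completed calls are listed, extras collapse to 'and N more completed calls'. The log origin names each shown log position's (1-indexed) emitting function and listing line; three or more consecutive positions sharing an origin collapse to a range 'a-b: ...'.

Answer: the defect is in main at line 41.
The tell: Every logged value matches the working version; the printed result is what differs.
Call chain: main -> grade_run(13, 1) (called at line 40).
First divergence: none; the two logs match at every position.
Execution walk:
  settle_round([8, 3, 12, 12, 1, 5, 2, 1, 7, 10], 2) -> 6  [called from fold_scores, line 9]
  fold_scores([8, 3, 12, 12, 1, 5, 2, 1, 7, 10], 2) -> 6  [called from mix_signals, line 25]
  scan_readings(6, 2) -> 13  [called from mix_signals, line 27]
  mix_signals([8, 3, 12, 12, 1, 5, 2, 1, 7, 10], 2) -> 13  [called from main, line 39]
  grade_run(13, 1) -> 0  [called from main, line 40]
Log origins:
  1: logged in main at line 38
  2: logged in mix_signals at line 24
  3: logged in fold_scores at line 8
  4: logged in settle_round at line 2
  5: logged in fold_scores at line 10
  6: logged in scan_readings at line 15
  7: logged in grade_run at line 30
A correct fix: line 41: replace `bound` with `pos`.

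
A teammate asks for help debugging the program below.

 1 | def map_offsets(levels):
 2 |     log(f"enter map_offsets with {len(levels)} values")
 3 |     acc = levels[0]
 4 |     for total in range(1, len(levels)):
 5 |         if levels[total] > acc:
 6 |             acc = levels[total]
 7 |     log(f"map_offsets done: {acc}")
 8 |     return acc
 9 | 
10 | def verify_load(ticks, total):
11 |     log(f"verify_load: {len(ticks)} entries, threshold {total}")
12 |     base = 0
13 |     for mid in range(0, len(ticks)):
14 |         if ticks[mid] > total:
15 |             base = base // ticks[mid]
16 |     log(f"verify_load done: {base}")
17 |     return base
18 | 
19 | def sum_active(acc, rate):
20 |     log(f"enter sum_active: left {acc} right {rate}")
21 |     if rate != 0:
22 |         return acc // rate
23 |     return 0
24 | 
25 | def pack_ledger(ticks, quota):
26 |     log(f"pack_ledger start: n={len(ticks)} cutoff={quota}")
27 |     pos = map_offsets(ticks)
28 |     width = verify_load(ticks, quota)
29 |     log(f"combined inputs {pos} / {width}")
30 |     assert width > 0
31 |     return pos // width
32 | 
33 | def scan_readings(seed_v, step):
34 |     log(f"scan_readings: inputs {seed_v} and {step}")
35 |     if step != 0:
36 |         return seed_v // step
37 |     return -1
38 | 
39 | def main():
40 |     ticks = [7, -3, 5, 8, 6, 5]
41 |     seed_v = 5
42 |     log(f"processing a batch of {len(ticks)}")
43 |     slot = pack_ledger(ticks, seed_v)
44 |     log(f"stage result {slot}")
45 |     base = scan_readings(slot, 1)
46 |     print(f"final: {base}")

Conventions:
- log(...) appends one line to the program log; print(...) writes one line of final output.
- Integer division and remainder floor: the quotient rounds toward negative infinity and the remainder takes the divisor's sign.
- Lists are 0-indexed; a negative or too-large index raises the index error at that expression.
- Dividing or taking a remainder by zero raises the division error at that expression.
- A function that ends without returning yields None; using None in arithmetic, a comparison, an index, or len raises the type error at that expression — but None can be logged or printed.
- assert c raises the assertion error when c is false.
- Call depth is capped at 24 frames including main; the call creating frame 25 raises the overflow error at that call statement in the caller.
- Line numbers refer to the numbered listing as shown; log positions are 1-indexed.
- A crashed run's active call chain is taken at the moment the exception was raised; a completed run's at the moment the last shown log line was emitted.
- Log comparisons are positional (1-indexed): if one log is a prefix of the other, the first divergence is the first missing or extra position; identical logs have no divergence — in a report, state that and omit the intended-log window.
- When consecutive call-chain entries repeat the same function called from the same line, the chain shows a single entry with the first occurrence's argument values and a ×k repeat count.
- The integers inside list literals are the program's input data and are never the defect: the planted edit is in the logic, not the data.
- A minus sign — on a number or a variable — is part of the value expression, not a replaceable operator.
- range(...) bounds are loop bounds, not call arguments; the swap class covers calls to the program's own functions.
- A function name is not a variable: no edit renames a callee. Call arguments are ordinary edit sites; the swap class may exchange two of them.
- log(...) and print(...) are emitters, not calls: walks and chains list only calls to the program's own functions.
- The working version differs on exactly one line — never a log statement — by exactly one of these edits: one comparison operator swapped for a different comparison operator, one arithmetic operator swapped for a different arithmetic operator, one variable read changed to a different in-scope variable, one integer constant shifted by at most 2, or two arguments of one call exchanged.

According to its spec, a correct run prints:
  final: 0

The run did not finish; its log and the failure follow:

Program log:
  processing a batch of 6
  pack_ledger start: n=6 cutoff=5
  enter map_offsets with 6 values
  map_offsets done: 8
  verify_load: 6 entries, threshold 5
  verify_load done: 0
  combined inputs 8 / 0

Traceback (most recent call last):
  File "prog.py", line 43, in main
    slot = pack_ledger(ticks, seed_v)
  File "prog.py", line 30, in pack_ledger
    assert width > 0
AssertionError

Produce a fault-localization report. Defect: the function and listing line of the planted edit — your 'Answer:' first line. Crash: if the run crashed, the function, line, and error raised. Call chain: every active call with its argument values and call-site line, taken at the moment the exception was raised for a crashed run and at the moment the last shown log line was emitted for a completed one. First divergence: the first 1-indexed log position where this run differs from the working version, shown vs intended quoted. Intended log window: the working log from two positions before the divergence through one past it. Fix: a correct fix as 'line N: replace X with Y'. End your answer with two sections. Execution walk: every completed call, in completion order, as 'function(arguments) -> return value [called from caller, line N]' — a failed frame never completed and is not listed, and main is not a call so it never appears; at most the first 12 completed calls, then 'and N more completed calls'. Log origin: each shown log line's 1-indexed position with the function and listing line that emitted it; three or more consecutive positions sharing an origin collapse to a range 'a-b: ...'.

Answer: the defect is in verify_load at line 15.
Key observation: The log first diverges at position 6: the faulty run prints 'verify_load done: 0' where the working version prints 'verify_load done: 21'.
Crash: pack_ledger, line 30, AssertionError.
Call chain: main -> pack_ledger([7, -3, 5, 8, 6, 5], 5) (called at line 43).
First divergence: at position 6 the run shows 'verify_load done: 0' where the working version logs 'verify_load done: 21'.
Intended log window:
  4: map_offsets done: 8
  5: verify_load: 6 entries, threshold 5
  6: verify_load done: 21
  7: combined inputs 8 / 21
Execution walk:
  map_offsets([7, -3, 5, 8, 6, 5]) -> 8  [called from pack_ledger, line 27]
  verify_load([7, -3, 5, 8, 6, 5], 5) -> 0  [called from pack_ledger, line 28]
Log origins:
  1: emitted by main (line 42)
  2: emitted by pack_ledger (line 26)
  3: emitted by map_offsets (line 2)
  4: emitted by map_offsets (line 7)
  5: emitted by verify_load (line 11)
  6: emitted by verify_load (line 16)
  7: emitted by pack_ledger (line 29)
A correct fix: line 15: replace `//` with `+`.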